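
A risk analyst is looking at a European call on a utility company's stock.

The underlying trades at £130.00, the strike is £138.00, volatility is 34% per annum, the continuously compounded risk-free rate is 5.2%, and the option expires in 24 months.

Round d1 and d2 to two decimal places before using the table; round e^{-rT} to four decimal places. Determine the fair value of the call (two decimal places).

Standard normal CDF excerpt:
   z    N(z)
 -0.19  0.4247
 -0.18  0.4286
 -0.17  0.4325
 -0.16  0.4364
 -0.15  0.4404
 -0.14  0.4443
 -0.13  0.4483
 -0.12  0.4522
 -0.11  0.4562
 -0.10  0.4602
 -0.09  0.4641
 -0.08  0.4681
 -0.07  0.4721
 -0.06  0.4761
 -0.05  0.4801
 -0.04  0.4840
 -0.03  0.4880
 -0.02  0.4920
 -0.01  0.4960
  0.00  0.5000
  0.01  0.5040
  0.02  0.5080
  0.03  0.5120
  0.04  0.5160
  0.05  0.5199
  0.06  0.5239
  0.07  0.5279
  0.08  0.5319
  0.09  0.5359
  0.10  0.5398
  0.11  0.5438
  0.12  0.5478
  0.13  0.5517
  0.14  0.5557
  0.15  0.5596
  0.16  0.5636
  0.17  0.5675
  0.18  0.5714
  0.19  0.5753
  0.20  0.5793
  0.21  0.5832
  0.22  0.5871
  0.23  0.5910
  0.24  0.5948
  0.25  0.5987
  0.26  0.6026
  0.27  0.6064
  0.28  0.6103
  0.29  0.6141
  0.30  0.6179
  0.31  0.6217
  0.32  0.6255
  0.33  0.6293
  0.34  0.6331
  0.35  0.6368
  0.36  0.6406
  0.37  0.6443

σ√T = 0.34 × 1.4142 = 0.4808
d₁ = [ln(130/138) + (0.052 + ½·0.34²)·2] / (σ√T) = (-0.0597 + 0.2196) / 0.4808 = 0.3325 ≈ 0.33
d₂ = 0.3325 − 0.4808 = -0.1483 ≈ -0.15
e^(−rT) = e^(−0.052·2) = 0.9012
N(d₁) = N(0.33) = 0.6293;  N(d₂) = N(-0.15) = 0.4404
C = 130·0.6293 − 138·0.9012·0.4404 = 81.8090 − 54.7706 = 27.0384

£27.04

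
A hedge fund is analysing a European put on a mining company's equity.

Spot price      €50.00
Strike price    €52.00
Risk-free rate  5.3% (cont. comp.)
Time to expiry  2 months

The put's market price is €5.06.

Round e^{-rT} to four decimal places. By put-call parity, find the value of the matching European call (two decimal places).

exp(−rT) = exp(−0.053·0.1667) = 0.9912
Put-call parity: C − P = S − K·e^(−rT) = 50 − 52·0.9912 = 50 − 51.5424 = -1.5424
C = P + (C − P) = 5.06 + (-1.5424) = 3.5176

€3.52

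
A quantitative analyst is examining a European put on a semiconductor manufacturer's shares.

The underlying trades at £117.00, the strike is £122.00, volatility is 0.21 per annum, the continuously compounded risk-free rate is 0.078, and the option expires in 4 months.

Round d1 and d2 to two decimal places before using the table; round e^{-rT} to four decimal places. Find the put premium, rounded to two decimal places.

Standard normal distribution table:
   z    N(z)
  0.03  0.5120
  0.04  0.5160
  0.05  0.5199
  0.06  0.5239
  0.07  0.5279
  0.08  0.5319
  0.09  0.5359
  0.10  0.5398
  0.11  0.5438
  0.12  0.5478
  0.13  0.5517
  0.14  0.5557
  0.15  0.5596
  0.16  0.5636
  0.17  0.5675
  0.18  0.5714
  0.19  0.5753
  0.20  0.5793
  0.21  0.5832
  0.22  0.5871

£6.62

σ√T = 0.21·√0.3333 = 0.1212
d₁ = [ln(117/122) + (0.078 + ½·0.21²)·0.3333] / (σ√T) = (-0.0418 + 0.0333) / 0.1212 = -0.0701 which rounds to -0.07
d₂ = -0.0701 − 0.1212 = -0.1913 which rounds to -0.19
exp(−rT) = exp(−0.078·0.3333) = 0.9743
P = 122·0.9743·N(0.19) − 117·N(0.07) = 122·0.9743·0.5753 − 117·0.5279 = 68.3828 − 61.7643 = 6.6185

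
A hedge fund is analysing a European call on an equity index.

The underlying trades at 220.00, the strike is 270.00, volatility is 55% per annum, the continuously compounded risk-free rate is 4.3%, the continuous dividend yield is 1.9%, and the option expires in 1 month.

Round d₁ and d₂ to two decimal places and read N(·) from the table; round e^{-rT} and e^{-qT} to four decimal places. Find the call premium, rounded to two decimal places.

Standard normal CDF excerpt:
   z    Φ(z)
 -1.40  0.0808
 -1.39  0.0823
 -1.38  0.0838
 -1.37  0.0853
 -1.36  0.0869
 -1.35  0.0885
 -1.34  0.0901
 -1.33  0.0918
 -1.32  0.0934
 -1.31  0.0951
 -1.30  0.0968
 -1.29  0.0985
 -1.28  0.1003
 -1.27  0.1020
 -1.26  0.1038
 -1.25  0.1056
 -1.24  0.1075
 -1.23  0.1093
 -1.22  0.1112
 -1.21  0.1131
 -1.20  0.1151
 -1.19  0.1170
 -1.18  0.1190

1.90

σ√T = 0.55·√0.08333 = 0.1588
d₁ = [ln(220/270) + (0.043 − 0.019 + ½·0.55²)·0.08333] / (σ√T) = (-0.2048 + 0.0146) / 0.1588 = -1.1979 → -1.20
d₂ = -1.1979 − 0.1588 = -1.3567 → -1.36
exp(−qT) = exp(−0.019·0.08333) = 0.9984;  exp(−rT) = exp(−0.043·0.08333) = 0.9964
C = 220·0.9984·N(-1.20) − 270·0.9964·N(-1.36) = 220·0.9984·0.1151 − 270·0.9964·0.0869 = 25.2815 − 23.3785 = 1.9030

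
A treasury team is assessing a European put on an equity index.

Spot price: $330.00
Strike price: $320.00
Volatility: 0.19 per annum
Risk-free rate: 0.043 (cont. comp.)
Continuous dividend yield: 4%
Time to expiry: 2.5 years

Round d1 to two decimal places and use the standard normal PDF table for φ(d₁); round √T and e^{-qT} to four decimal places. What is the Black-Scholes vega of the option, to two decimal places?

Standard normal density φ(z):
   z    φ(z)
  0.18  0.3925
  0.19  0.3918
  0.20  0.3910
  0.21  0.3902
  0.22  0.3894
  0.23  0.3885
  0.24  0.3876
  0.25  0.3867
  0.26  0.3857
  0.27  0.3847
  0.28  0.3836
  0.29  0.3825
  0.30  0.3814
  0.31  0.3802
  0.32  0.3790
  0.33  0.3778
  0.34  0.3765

181.09

σ√T = 0.19 × 1.5811 = 0.3004
d₁ = [ln(330/320) + (0.043 − 0.04 + 0.19²/2)·2.5] / 0.3004 = [0.0308 + 0.0526] / 0.3004 = 0.2776 which rounds to 0.28
√T = √2.5 = 1.5811
φ(d₁) = φ(0.28) = 0.3836
exp(−qT) = exp(−0.04·2.5) = 0.9048
vega = S·exp(−qT)·φ(d₁)·√T = 330·0.9048·0.3836·1.5811 = 181.0942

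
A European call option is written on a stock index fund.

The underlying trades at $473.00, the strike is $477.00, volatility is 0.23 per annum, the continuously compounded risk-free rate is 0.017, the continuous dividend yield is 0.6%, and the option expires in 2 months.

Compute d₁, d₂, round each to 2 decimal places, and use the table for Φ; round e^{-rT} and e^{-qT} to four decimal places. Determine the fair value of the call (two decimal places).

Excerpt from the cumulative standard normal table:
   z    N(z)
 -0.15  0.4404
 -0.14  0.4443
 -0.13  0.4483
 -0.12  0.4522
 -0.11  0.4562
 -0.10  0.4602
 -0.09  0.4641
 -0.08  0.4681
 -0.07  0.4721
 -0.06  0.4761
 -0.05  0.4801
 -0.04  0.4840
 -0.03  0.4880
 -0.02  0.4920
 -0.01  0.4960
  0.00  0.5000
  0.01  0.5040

$17.39

σ√T = 0.23·√0.1667 = 0.0939
d₁ = [ln(473/477) + (0.017 − 0.006 + ½·0.23²)·0.1667] / (σ√T) = (-0.0084 + 0.0062) / 0.0939 = -0.0232 which rounds to -0.02
d₂ = -0.0232 − 0.0939 = -0.1171 which rounds to -0.12
exp(−qT) = exp(−0.006·0.1667) = 0.9990;  exp(−rT) = exp(−0.017·0.1667) = 0.9972
N(d₁) = N(-0.02) = 0.4920;  N(d₂) = N(-0.12) = 0.4522
C = 473·0.9990·0.4920 − 477·0.9972·0.4522 = 232.4833 − 215.0954 = 17.3878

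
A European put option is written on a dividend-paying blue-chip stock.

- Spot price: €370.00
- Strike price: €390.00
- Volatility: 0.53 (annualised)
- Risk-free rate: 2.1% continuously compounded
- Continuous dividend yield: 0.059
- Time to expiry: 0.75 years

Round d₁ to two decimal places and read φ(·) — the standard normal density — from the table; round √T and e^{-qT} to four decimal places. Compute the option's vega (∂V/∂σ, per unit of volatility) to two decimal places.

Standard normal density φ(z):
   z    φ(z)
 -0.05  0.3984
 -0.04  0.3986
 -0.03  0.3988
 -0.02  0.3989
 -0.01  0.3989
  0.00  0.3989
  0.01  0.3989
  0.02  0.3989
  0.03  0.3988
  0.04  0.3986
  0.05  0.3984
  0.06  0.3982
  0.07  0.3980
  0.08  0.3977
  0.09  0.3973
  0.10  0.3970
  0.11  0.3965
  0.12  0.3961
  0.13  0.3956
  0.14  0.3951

σ√T = 0.53·√0.75 = 0.4590
d₁ = [ln(370/390) + (0.021 − 0.059 + ½·0.53²)·0.75] / (σ√T) = (-0.0526 + 0.0768) / 0.4590 = 0.0527 → 0.05
√T = √0.75 = 0.8660
φ(d₁) = φ(0.05) = 0.3984
e^(−qT) = e^(−0.059·0.75) = 0.9567
vega = S·e^(−qT)·φ(d₁)·√T = 370·0.9567·0.3984·0.8660 = 122.1279

122.13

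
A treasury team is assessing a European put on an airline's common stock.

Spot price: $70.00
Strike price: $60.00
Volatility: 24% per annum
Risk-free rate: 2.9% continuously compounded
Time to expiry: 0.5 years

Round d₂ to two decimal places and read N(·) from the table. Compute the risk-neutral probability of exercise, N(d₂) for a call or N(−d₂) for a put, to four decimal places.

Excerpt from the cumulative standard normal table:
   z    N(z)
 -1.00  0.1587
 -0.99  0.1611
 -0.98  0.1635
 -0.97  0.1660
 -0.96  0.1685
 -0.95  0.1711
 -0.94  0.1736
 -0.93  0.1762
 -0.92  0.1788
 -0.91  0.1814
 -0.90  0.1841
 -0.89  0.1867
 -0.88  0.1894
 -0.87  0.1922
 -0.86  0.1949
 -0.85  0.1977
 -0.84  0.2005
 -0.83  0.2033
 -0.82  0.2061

0.1814

σ√T = 0.24·√0.5 = 0.1697
d₁ = [ln(70/60) + (0.029 + 0.24²/2)·0.5] / 0.1697 = [0.1542 + 0.0289] / 0.1697 = 1.0786 → 1.08
d₂ = d₁ − σ√T = 1.0786 − 0.1697 = 0.9089 → 0.91
Risk-neutral Pr[S_T < K] = N(−d₂) = N(-0.91) = 0.1814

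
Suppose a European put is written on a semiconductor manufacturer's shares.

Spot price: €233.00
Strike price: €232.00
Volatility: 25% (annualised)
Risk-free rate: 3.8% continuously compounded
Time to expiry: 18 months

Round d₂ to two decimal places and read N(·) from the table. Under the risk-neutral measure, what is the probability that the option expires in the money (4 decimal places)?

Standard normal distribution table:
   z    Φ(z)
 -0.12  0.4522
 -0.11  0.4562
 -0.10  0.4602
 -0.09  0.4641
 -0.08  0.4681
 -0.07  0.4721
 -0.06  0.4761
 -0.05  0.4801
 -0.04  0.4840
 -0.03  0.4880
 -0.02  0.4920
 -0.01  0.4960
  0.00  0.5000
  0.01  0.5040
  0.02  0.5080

σ√T = 0.25 × 1.2247 = 0.3062
d₁ = [ln(233/232) + (0.038 + 0.25²/2)·1.5] / 0.3062 = [0.0043 + 0.1039] / 0.3062 = 0.3533 which rounds to 0.35
d₂ = d₁ − σ√T = 0.3533 − 0.3062 = 0.0471 which rounds to 0.05
Risk-neutral Pr[S_T < K] = N(−d₂) = N(-0.05) = 0.4801

0.4801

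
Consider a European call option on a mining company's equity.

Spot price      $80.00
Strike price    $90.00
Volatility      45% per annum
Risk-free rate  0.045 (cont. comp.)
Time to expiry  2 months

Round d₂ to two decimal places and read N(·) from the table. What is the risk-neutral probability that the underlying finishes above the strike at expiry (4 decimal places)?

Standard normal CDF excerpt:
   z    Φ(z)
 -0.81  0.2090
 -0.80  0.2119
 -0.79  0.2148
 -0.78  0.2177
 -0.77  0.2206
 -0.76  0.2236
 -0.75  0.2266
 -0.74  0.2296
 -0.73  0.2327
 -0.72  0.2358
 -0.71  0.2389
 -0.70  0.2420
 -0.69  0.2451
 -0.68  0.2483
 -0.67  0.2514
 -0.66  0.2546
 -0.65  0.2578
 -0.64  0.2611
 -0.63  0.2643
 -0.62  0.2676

T = 0.1667;  σ√T = 0.1837
ln(S/K) + (r + σ²/2)T = ln(80/90) + (0.045 + 0.45²/2)·0.1667 = -0.1178 + 0.0244 = -0.0934
d₁ = -0.0934 / 0.1837 = -0.5084 ≈ -0.51
d₂ = d₁ − σ√T = -0.5084 − 0.1837 = -0.6922 ≈ -0.69
Risk-neutral Pr[S_T > K] = N(d₂) = N(-0.69) = 0.2451

0.2451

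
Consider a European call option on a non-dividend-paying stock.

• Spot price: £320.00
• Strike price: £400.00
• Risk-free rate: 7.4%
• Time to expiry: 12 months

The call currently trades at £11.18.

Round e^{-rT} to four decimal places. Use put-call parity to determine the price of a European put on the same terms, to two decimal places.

exp(−rT) = exp(−0.074·1) = 0.9287
Put-call parity: C − P = S − K·e^(−rT) = 320 − 400·0.9287 = 320 − 371.4800 = -51.4800
P = C − (C − P) = 11.18 − (-51.4800) = 62.6600

£62.66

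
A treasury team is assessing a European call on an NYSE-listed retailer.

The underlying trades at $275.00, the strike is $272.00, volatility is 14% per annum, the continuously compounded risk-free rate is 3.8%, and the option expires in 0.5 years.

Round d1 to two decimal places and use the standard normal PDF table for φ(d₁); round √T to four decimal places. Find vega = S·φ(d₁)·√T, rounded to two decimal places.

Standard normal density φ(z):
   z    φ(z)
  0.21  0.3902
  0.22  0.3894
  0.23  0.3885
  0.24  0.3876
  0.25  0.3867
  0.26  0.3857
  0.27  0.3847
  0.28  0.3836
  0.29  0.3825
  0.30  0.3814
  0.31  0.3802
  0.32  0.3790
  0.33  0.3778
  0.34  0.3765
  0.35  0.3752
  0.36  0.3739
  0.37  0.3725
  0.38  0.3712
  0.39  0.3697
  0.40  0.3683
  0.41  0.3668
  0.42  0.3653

72.96

T = 0.5;  σ√T = 0.0990
ln(S/K) + (r + σ²/2)T = ln(275/272) + (0.038 + 0.14²/2)·0.5 = 0.0110 + 0.0239 = 0.0349
d₁ = 0.0349 / 0.0990 = 0.3522 which rounds to 0.35
√T = √0.5 = 0.7071
φ(d₁) = φ(0.35) = 0.3752
vega = S·φ(d₁)·√T = 275·0.3752·0.7071 = 72.9586
(Vega is the same for a European call and put with the same parameters.)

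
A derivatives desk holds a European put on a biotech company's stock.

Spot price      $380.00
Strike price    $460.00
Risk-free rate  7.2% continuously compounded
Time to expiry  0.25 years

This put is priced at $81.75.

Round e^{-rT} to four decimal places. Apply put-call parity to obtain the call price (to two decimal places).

$9.94

exp(−rT) = exp(−0.072·0.25) = 0.9822
Put-call parity: C − P = S − K·e^(−rT) = 380 − 460·0.9822 = 380 − 451.8120 = -71.8120
C = P + (C − P) = 81.75 + (-71.8120) = 9.9380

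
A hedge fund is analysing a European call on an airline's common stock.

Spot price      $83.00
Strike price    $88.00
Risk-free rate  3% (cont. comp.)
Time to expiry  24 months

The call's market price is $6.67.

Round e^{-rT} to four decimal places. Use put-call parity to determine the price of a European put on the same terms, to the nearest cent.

e^(−rT) = e^(−0.03·2) = 0.9418
Put-call parity: C − P = S − K·e^(−rT) = 83 − 88·0.9418 = 83 − 82.8784 = 0.1216
P = C − (C − P) = 6.67 − (0.1216) = 6.5484

$6.55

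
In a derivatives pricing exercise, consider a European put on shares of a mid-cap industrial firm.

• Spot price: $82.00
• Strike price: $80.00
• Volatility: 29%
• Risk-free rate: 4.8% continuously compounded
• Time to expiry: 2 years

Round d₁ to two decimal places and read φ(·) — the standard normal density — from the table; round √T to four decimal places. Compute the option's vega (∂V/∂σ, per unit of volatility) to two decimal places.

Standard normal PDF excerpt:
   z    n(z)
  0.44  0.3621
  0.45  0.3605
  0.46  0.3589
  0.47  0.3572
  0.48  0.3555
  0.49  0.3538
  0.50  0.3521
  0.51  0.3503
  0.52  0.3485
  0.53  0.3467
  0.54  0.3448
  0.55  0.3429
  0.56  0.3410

40.83

σ√T = 0.29·√2 = 0.4101
d₁ = [ln(82/80) + (0.048 + 0.29²/2)·2] / 0.4101 = [0.0247 + 0.1801] / 0.4101 = 0.4993 → 0.50
√T = √2 = 1.4142
φ(d₁) = φ(0.50) = 0.3521
vega = S·φ(d₁)·√T = 82·0.3521·1.4142 = 40.8311
(The call has the same vega.)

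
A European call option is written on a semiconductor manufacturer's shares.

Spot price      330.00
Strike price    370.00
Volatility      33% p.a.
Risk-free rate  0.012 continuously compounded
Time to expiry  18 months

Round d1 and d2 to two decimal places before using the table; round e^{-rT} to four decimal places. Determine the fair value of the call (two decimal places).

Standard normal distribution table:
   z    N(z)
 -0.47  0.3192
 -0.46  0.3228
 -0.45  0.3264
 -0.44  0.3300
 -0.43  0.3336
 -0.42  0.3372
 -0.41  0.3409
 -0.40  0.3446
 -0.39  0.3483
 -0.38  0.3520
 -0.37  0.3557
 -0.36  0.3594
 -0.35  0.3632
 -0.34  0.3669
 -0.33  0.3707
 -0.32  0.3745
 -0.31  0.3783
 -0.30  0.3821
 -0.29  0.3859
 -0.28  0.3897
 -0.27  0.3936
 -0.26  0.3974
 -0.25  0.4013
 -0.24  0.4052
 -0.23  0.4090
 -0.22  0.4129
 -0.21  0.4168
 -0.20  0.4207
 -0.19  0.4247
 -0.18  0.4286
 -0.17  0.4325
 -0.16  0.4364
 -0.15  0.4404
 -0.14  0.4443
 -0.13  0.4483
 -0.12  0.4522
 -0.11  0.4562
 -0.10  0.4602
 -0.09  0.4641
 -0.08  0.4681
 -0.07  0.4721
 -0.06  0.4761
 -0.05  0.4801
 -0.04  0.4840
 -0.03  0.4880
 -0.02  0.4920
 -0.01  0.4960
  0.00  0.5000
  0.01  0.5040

39.79

σ√T = 0.33·√1.5 = 0.4042
d₁ = [ln(330/370) + (0.012 + 0.33²/2)·1.5] / 0.4042 = [-0.1144 + 0.0997] / 0.4042 = -0.0365 which rounds to -0.04
d₂ = d₁ − σ√T = -0.0365 − 0.4042 = -0.4406 which rounds to -0.44
exp(−rT) = exp(−0.012·1.5) = 0.9822
N(d₁) = N(-0.04) = 0.4840;  N(d₂) = N(-0.44) = 0.3300
C = 330·0.4840 − 370·0.9822·0.3300 = 159.7200 − 119.9266 = 39.7934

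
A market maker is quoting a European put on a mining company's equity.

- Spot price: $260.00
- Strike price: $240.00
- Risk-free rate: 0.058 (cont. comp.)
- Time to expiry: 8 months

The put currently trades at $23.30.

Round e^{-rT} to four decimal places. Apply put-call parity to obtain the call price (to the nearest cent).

$52.40

e^(−rT) = e^(−0.058·0.6667) = 0.9621
Put-call parity: C − P = S − K·e^(−rT) = 260 − 240·0.9621 = 260 − 230.9040 = 29.0960
C = P + (C − P) = 23.30 + (29.0960) = 52.3960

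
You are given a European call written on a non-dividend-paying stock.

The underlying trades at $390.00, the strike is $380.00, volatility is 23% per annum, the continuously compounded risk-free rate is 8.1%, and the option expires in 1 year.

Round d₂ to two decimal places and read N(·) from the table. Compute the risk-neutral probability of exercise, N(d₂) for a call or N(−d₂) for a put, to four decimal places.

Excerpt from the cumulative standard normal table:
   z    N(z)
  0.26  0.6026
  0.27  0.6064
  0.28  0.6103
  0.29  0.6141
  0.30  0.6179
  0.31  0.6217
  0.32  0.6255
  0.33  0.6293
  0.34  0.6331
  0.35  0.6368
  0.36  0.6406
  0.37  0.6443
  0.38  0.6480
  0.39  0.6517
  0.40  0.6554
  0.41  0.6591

0.6368

T = 1;  σ√T = 0.2300
ln(S/K) + (r + σ²/2)T = ln(390/380) + (0.081 + 0.23²/2)·1 = 0.0260 + 0.1075 = 0.1334
d₁ = 0.1334 / 0.2300 = 0.5801 → 0.58
d₂ = d₁ − σ√T = 0.5801 − 0.2300 = 0.3501 → 0.35
Pr(exercise) under Q = N(d₂) = 0.6368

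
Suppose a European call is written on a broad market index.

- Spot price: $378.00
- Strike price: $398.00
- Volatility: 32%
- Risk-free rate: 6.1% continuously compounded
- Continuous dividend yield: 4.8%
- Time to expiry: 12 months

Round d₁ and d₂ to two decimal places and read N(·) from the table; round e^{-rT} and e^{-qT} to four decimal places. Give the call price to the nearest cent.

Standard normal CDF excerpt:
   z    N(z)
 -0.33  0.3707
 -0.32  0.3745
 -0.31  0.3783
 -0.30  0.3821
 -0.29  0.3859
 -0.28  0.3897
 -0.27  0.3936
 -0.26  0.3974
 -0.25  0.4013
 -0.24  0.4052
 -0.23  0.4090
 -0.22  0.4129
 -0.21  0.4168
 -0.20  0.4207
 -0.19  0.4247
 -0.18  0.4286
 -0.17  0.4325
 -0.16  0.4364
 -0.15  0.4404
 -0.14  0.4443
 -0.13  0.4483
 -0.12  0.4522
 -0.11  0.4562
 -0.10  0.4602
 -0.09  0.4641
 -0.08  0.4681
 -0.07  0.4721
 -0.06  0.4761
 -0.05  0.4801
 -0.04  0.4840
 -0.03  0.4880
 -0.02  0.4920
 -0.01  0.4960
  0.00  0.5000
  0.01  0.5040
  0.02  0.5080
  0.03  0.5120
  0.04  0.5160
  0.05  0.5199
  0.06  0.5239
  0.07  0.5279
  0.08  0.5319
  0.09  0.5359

$39.98

σ√T = 0.32·√1 = 0.3200
ln(S/K) + (r − q + σ²/2)T = ln(378/398) + (0.061 − 0.048 + 0.32²/2)·1 = -0.0516 + 0.0642 = 0.0126
d₁ = 0.0126 / 0.3200 = 0.0395 ≈ 0.04
d₂ = d₁ − σ√T = 0.0395 − 0.3200 = -0.2805 ≈ -0.28
exp(−qT) = exp(−0.048·1) = 0.9531;  exp(−rT) = exp(−0.061·1) = 0.9408
C = 378·0.9531·N(0.04) − 398·0.9408·N(-0.28) = 378·0.9531·0.5160 − 398·0.9408·0.3897 = 185.9002 − 145.9186 = 39.9816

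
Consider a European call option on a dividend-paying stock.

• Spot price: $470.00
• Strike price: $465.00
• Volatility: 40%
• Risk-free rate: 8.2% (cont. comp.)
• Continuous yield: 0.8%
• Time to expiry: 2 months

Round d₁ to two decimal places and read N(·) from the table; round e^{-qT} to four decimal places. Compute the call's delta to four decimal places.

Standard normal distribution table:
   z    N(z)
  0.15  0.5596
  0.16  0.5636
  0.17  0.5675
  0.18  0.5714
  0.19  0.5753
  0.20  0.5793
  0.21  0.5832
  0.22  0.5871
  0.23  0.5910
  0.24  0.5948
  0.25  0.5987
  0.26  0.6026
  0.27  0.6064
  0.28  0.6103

0.5863

σ√T = 0.4·√0.1667 = 0.1633
d₁ = [ln(470/465) + (0.082 − 0.008 + 0.4²/2)·0.1667] / 0.1633 = [0.0107 + 0.0257] / 0.1633 = 0.2227 ⇒ 0.22
N(d₁) = N(0.22) = 0.5871
Δ_call = exp(−qT)·N(d₁) = 0.9987·0.5871 = 0.5863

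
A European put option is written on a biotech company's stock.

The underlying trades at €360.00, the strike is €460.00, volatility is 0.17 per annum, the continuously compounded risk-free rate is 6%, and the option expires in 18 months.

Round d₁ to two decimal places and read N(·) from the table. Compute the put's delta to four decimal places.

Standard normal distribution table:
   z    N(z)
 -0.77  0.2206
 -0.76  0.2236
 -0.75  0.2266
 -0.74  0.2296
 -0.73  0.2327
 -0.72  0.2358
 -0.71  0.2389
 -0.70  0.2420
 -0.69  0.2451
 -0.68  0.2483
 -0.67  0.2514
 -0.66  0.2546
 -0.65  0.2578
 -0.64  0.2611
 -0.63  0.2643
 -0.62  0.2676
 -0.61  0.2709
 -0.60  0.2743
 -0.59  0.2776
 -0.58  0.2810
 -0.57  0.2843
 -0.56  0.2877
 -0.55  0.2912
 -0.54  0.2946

σ√T = 0.17 × 1.2247 = 0.2082
d₁ = [ln(360/460) + (0.06 + 0.17²/2)·1.5] / 0.2082 = [-0.2451 + 0.1117] / 0.2082 = -0.6409 which rounds to -0.64
N(d₁) = N(-0.64) = 0.2611
Δ_put = N(d₁) − 1 = 0.2611 − 1 = -0.7389

-0.7389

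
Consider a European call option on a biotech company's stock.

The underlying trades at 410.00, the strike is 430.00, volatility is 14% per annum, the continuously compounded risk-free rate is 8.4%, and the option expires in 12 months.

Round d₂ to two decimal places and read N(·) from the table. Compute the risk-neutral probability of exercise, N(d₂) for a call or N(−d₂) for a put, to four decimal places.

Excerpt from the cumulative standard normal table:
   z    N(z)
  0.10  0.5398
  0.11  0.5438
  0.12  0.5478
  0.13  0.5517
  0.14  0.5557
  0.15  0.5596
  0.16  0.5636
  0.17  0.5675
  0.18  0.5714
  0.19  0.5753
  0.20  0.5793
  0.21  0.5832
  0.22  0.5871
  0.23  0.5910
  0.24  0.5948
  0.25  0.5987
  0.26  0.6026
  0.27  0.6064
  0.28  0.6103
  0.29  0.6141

0.5753

T = 1;  σ√T = 0.1400
d₁ = [ln(410/430) + (0.084 + 0.14²/2)·1] / 0.1400 = [-0.0476 + 0.0938] / 0.1400 = 0.3298 ⇒ 0.33
d₂ = d₁ − σ√T = 0.3298 − 0.1400 = 0.1898 ⇒ 0.19
Risk-neutral Pr[S_T > K] = N(d₂) = N(0.19) = 0.5753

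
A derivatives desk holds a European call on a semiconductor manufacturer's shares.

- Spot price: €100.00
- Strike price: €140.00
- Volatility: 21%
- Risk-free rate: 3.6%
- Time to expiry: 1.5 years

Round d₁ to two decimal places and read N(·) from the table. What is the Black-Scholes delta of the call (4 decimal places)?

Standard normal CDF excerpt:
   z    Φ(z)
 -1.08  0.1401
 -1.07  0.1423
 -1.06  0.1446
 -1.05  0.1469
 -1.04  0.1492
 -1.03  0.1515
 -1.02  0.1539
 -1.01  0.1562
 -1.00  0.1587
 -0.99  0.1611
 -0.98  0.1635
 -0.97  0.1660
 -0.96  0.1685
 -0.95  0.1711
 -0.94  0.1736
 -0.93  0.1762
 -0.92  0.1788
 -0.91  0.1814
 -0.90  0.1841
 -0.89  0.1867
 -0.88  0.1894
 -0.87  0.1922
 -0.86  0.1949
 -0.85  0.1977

0.1660

σ√T = 0.21·√1.5 = 0.2572
d₁ = [ln(100/140) + (0.036 + 0.21²/2)·1.5] / 0.2572 = [-0.3365 + 0.0871] / 0.2572 = -0.9697 which rounds to -0.97
N(d₁) = N(-0.97) = 0.1660
Δ_call = N(d₁) = 0.1660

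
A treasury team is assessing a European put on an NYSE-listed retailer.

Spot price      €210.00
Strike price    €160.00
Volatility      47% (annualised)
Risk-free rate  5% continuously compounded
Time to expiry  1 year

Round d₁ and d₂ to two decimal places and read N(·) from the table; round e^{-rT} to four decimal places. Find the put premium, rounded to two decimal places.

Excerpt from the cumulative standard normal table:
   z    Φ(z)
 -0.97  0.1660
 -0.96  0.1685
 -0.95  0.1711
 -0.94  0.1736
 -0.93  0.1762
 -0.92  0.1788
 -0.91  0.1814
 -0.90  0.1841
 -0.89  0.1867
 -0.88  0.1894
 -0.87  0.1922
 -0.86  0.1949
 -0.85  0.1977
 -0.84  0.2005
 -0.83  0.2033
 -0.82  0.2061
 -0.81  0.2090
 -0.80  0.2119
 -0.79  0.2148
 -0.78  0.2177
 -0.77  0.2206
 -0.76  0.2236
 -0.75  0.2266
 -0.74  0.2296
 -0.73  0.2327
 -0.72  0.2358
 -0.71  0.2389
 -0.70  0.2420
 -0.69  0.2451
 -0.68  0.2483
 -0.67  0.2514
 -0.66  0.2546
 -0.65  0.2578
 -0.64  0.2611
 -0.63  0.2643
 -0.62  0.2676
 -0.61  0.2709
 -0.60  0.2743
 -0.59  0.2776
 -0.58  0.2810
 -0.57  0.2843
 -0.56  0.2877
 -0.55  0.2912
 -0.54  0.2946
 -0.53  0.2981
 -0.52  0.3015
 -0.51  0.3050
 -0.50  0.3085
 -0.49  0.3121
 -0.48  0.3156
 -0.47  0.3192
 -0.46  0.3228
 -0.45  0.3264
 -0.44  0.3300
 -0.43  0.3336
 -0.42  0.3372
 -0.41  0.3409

σ√T = 0.47·√1 = 0.4700
d₁ = [ln(210/160) + (0.05 + 0.47²/2)·1] / 0.4700 = [0.2719 + 0.1604] / 0.4700 = 0.9200 → 0.92
d₂ = d₁ − σ√T = 0.9200 − 0.4700 = 0.4500 → 0.45
exp(−rT) = exp(−0.05·1) = 0.9512
N(−d₂) = N(-0.45) = 0.3264;  N(−d₁) = N(-0.92) = 0.1788
P = 160·0.9512·0.3264 − 210·0.1788 = 49.6755 − 37.5480 = 12.1275

€12.13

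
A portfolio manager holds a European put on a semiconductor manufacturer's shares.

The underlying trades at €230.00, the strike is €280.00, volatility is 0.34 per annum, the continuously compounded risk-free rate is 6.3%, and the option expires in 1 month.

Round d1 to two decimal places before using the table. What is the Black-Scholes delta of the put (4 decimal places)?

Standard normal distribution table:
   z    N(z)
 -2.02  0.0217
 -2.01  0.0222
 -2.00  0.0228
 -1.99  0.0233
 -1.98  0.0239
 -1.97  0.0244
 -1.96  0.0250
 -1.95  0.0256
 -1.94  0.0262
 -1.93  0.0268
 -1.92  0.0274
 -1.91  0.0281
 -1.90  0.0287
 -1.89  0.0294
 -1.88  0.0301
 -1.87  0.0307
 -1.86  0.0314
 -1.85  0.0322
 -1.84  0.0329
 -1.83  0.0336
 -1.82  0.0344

σ√T = 0.34·√0.08333 = 0.0981
ln(S/K) + (r + σ²/2)T = ln(230/280) + (0.063 + 0.34²/2)·0.08333 = -0.1967 + 0.0101 = -0.1866
d₁ = -0.1866 / 0.0981 = -1.9016 which rounds to -1.90
N(d₁) = N(-1.90) = 0.0287
Δ_put = N(d₁) − 1 = 0.0287 − 1 = -0.9713

-0.9713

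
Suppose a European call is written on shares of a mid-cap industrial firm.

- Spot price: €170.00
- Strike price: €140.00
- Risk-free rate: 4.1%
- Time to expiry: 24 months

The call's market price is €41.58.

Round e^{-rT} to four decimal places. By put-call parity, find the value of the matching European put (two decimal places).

e^(−rT) = e^(−0.041·2) = 0.9213
Put-call parity: C − P = S − K·e^(−rT) = 170 − 140·0.9213 = 170 − 128.9820 = 41.0180
P = C − (C − P) = 41.58 − (41.0180) = 0.5620

€0.56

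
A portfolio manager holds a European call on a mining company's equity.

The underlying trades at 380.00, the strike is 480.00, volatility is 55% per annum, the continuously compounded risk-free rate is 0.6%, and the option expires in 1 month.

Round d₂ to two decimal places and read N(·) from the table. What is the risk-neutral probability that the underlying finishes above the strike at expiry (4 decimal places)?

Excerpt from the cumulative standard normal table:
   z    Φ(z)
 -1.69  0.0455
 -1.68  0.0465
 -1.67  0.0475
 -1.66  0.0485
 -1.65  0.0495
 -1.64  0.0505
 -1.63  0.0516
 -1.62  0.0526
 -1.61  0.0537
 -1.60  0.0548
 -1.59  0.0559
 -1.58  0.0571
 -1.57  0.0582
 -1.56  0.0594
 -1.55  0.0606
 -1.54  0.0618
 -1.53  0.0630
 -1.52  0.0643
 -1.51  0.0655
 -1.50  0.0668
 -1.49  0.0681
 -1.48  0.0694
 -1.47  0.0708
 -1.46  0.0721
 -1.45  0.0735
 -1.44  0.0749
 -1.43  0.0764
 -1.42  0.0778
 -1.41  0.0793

0.0606

σ√T = 0.55·√0.08333 = 0.1588
d₁ = [ln(380/480) + (0.006 + 0.55²/2)·0.08333] / 0.1588 = [-0.2336 + 0.0131] / 0.1588 = -1.3889 ≈ -1.39
d₂ = d₁ − σ√T = -1.3889 − 0.1588 = -1.5476 ≈ -1.55
Risk-neutral Pr[S_T > K] = N(d₂) = N(-1.55) = 0.0606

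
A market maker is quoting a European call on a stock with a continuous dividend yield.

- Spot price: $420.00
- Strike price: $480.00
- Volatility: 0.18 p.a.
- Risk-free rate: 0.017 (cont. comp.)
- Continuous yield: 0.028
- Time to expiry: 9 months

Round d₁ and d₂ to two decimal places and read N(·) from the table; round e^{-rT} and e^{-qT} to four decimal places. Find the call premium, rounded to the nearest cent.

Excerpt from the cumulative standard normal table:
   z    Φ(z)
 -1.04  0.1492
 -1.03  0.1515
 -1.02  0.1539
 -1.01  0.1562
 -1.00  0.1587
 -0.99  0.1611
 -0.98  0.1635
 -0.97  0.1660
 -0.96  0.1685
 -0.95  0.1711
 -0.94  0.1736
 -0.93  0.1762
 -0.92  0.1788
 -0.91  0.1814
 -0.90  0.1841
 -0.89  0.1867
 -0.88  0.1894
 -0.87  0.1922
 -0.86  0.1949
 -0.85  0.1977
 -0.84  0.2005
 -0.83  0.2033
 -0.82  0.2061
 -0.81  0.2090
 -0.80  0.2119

T = 0.75;  σ√T = 0.1559
ln(S/K) + (r − q + σ²/2)T = ln(420/480) + (0.017 − 0.028 + 0.18²/2)·0.75 = -0.1335 + 0.0039 = -0.1296
d₁ = -0.1296 / 0.1559 = -0.8316 → -0.83
d₂ = d₁ − σ√T = -0.8316 − 0.1559 = -0.9875 → -0.99
exp(−qT) = exp(−0.028·0.75) = 0.9792;  exp(−rT) = exp(−0.017·0.75) = 0.9873
C = 420·0.9792·N(-0.83) − 480·0.9873·N(-0.99) = 420·0.9792·0.2033 − 480·0.9873·0.1611 = 83.6100 − 76.3459 = 7.2640

$7.26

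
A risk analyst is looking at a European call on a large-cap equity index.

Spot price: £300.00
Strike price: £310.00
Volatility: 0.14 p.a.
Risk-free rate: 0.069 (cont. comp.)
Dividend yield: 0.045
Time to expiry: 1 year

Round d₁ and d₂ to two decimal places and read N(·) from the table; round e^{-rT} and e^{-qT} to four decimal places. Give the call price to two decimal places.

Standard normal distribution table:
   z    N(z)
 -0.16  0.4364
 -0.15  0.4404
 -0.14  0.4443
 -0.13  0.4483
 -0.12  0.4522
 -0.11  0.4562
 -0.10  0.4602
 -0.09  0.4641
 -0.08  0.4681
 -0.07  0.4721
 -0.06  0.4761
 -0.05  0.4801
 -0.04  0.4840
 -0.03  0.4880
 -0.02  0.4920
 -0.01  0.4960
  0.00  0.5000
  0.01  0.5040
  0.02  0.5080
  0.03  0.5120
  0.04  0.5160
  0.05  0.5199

£14.84

σ√T = 0.14·√1 = 0.1400
ln(S/K) + (r − q + σ²/2)T = ln(300/310) + (0.069 − 0.045 + 0.14²/2)·1 = -0.0328 + 0.0338 = 0.0010
d₁ = 0.0010 / 0.1400 = 0.0072 ≈ 0.01
d₂ = d₁ − σ√T = 0.0072 − 0.1400 = -0.1328 ≈ -0.13
exp(−qT) = exp(−0.045·1) = 0.9560;  exp(−rT) = exp(−0.069·1) = 0.9333
N(d₁) = N(0.01) = 0.5040;  N(d₂) = N(-0.13) = 0.4483
C = 300·0.9560·0.5040 − 310·0.9333·0.4483 = 144.5472 − 129.7035 = 14.8437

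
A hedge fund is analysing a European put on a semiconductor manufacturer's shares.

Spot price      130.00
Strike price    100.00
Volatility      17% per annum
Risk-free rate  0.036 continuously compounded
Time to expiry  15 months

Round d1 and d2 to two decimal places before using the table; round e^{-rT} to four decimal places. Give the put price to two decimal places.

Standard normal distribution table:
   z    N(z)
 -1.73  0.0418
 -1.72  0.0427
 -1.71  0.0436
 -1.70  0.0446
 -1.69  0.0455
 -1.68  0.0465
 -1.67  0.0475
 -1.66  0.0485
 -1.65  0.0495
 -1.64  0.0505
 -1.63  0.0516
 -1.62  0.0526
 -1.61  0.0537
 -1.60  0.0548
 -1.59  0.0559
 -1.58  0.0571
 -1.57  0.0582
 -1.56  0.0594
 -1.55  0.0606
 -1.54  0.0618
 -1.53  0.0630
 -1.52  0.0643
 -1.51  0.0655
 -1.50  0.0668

0.48

σ√T = 0.17·√1.25 = 0.1901
d₁ = [ln(130/100) + (0.036 + 0.17²/2)·1.25] / 0.1901 = [0.2624 + 0.0631] / 0.1901 = 1.7122 ≈ 1.71
d₂ = d₁ − σ√T = 1.7122 − 0.1901 = 1.5221 ≈ 1.52
exp(−rT) = exp(−0.036·1.25) = 0.9560
N(−d₂) = N(-1.52) = 0.0643;  N(−d₁) = N(-1.71) = 0.0436
P = 100·0.9560·0.0643 − 130·0.0436 = 6.1471 − 5.6680 = 0.4791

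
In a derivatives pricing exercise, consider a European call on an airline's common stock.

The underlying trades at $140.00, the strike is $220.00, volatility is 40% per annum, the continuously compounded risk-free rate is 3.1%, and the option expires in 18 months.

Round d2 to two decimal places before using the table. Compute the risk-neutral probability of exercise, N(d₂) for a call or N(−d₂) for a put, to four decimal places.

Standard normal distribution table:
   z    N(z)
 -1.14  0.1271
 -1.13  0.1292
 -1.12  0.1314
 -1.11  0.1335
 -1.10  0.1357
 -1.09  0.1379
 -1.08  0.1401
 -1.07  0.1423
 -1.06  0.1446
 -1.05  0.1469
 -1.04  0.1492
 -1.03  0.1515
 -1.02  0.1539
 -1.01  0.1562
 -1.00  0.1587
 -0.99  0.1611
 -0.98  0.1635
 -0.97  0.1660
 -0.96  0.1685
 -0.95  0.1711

σ√T = 0.4 × 1.2247 = 0.4899
ln(S/K) + (r + σ²/2)T = ln(140/220) + (0.031 + 0.4²/2)·1.5 = -0.4520 + 0.1665 = -0.2855
d₁ = -0.2855 / 0.4899 = -0.5827 which rounds to -0.58
d₂ = d₁ − σ√T = -0.5827 − 0.4899 = -1.0726 which rounds to -1.07
Risk-neutral Pr[S_T > K] = N(d₂) = N(-1.07) = 0.1423

0.1423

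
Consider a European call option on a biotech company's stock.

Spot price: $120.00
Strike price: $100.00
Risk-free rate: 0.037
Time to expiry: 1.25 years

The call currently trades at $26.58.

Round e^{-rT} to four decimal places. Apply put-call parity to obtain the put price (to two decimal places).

$2.06

exp(−rT) = exp(−0.037·1.25) = 0.9548
Put-call parity: C − P = S − K·e^(−rT) = 120 − 100·0.9548 = 120 − 95.4800 = 24.5200
P = C − (C − P) = 26.58 − (24.5200) = 2.0600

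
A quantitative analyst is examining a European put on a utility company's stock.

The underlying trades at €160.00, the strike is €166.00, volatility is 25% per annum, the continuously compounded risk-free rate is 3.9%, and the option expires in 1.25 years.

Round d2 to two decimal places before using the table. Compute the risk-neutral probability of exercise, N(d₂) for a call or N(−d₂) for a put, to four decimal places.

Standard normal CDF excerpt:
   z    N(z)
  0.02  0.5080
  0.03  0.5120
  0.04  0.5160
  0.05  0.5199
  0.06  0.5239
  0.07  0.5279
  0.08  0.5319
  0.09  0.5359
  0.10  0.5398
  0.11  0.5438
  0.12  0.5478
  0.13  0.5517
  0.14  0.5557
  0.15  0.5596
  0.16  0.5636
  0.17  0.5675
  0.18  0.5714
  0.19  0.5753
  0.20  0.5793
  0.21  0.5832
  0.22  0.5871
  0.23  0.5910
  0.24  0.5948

σ√T = 0.25·√1.25 = 0.2795
d₁ = [ln(160/166) + (0.039 + 0.25²/2)·1.25] / 0.2795 = [-0.0368 + 0.0878] / 0.2795 = 0.1825 ≈ 0.18
d₂ = d₁ − σ√T = 0.1825 − 0.2795 = -0.0971 ≈ -0.10
Pr(exercise) under Q = N(−d₂) = N(0.10) = 0.5398

0.5398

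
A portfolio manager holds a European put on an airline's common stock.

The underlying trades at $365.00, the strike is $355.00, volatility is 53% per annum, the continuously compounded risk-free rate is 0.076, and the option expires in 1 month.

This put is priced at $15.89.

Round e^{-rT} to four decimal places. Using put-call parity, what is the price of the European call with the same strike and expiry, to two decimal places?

e^(−rT) = e^(−0.076·0.08333) = 0.9937
Put-call parity: C − P = S − K·e^(−rT) = 365 − 355·0.9937 = 365 − 352.7635 = 12.2365
C = P + (C − P) = 15.89 + (12.2365) = 28.1265

$28.13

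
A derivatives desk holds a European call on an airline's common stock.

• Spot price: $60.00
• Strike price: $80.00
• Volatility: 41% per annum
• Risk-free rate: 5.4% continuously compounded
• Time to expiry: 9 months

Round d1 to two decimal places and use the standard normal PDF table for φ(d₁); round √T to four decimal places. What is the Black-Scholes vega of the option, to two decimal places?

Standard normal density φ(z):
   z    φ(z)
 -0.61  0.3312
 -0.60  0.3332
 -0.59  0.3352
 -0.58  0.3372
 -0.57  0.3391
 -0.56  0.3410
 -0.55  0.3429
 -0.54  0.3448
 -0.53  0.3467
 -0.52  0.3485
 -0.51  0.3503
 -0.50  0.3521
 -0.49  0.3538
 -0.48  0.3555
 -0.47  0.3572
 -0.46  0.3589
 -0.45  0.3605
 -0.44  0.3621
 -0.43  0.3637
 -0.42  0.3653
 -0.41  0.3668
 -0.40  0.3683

18.11

σ√T = 0.41·√0.75 = 0.3551
d₁ = [ln(60/80) + (0.054 + 0.41²/2)·0.75] / 0.3551 = [-0.2877 + 0.1035] / 0.3551 = -0.5186 ≈ -0.52
√T = √0.75 = 0.8660
φ(d₁) = φ(-0.52) = 0.3485
vega = S·φ(d₁)·√T = 60·0.3485·0.8660 = 18.1081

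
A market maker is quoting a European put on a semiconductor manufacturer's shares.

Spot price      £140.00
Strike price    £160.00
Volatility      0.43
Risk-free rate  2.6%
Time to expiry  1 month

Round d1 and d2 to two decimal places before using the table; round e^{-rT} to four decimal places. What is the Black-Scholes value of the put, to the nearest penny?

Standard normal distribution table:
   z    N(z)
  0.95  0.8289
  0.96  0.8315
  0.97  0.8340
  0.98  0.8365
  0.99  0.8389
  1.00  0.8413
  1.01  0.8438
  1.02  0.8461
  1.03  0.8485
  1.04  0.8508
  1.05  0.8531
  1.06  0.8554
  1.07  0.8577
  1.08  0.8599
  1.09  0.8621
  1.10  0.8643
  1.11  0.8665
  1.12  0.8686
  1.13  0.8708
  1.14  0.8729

σ√T = 0.43·√0.08333 = 0.1241
d₁ = [ln(140/160) + (0.026 + 0.43²/2)·0.08333] / 0.1241 = [-0.1335 + 0.0099] / 0.1241 = -0.9962 → -1.00
d₂ = d₁ − σ√T = -0.9962 − 0.1241 = -1.1203 → -1.12
e^(−rT) = e^(−0.026·0.08333) = 0.9978
P = 160·0.9978·N(1.12) − 140·N(1.00) = 160·0.9978·0.8686 − 140·0.8413 = 138.6703 − 117.7820 = 20.8883

£20.89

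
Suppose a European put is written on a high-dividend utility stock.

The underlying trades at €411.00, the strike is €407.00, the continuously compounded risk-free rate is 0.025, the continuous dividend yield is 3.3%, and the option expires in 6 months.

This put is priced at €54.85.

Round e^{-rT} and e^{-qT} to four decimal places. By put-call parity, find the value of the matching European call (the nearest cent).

exp(−qT) = exp(−0.033·0.5) = 0.9836;  exp(−rT) = exp(−0.025·0.5) = 0.9876
Put-call parity: C − P = S·e^(−qT) − K·e^(−rT) = 411·0.9836 − 407·0.9876 = 404.2596 − 401.9532 = 2.3064
C = P + (C − P) = 54.85 + (2.3064) = 57.1564

€57.16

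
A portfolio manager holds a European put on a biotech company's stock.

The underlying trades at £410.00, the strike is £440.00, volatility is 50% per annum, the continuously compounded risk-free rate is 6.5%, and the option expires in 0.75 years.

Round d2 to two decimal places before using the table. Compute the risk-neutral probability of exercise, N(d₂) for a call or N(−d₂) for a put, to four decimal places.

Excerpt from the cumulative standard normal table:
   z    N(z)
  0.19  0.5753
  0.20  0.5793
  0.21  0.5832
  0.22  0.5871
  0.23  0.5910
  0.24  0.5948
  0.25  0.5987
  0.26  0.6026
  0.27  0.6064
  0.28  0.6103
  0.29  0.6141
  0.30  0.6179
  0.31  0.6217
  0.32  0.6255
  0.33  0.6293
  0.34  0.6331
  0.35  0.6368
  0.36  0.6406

σ√T = 0.5 × 0.8660 = 0.4330
d₁ = [ln(410/440) + (0.065 + 0.5²/2)·0.75] / 0.4330 = [-0.0706 + 0.1425] / 0.4330 = 0.1660 which rounds to 0.17
d₂ = d₁ − σ√T = 0.1660 − 0.4330 = -0.2670 which rounds to -0.27
Pr(exercise) under Q = N(−d₂) = N(0.27) = 0.6064

0.6064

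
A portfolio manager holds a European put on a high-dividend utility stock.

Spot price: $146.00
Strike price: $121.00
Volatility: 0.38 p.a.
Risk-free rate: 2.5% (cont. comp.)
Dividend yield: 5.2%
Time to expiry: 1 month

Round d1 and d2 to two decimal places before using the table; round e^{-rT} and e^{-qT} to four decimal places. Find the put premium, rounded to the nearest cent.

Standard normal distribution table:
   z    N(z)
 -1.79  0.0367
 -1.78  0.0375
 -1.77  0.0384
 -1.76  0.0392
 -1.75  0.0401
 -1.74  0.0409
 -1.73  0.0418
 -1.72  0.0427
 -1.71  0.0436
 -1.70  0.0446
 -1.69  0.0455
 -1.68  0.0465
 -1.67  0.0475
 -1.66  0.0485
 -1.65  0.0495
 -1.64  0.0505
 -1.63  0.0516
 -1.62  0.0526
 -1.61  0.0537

σ√T = 0.38·√0.08333 = 0.1097
d₁ = [ln(146/121) + (0.025 − 0.052 + 0.38²/2)·0.08333] / 0.1097 = [0.1878 + 0.0038] / 0.1097 = 1.7465 which rounds to 1.75
d₂ = d₁ − σ√T = 1.7465 − 0.1097 = 1.6368 which rounds to 1.64
exp(−qT) = exp(−0.052·0.08333) = 0.9957;  exp(−rT) = exp(−0.025·0.08333) = 0.9979
N(−d₂) = N(-1.64) = 0.0505;  N(−d₁) = N(-1.75) = 0.0401
P = 121·0.9979·0.0505 − 146·0.9957·0.0401 = 6.0977 − 5.8294 = 0.2682

$0.27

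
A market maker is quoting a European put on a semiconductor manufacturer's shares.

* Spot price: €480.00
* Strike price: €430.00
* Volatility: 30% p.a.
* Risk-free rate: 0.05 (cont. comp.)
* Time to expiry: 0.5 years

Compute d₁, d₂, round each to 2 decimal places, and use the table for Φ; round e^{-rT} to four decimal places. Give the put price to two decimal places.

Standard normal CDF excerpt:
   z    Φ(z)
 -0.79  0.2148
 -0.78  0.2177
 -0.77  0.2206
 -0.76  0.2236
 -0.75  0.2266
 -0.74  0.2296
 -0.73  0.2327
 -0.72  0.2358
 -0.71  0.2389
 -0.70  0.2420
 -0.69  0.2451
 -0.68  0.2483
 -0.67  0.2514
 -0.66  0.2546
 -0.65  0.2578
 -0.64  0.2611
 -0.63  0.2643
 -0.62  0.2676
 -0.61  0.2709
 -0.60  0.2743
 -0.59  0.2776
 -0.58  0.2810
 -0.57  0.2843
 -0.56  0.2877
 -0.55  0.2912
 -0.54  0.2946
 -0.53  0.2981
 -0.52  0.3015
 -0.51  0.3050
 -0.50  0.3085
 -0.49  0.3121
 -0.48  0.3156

σ√T = 0.3 × 0.7071 = 0.2121
d₁ = [ln(480/430) + (0.05 + ½·0.3²)·0.5] / (σ√T) = (0.1100 + 0.0475) / 0.2121 = 0.7425 ⇒ 0.74
d₂ = 0.7425 − 0.2121 = 0.5303 ⇒ 0.53
e^(−rT) = e^(−0.05·0.5) = 0.9753
N(−d₂) = N(-0.53) = 0.2981;  N(−d₁) = N(-0.74) = 0.2296
P = 430·0.9753·0.2981 − 480·0.2296 = 125.0169 − 110.2080 = 14.8089

€14.81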